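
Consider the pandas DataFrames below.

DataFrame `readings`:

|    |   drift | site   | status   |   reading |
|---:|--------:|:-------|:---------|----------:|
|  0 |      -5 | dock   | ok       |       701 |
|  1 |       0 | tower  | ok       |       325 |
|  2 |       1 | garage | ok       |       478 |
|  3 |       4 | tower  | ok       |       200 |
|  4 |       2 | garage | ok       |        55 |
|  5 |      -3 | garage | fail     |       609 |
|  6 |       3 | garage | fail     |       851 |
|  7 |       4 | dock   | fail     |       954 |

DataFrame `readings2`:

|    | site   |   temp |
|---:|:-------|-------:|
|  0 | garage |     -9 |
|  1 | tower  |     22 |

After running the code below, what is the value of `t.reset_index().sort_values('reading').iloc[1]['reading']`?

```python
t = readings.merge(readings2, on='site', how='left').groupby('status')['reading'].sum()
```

merge on 'site' (how='left') → 8 rows:
   drift    site status  reading  temp
0     -5    dock     ok      701   NaN
1      0   tower     ok      325  22.0
2      1  garage     ok      478  -9.0
3      4   tower     ok      200  22.0
4      2  garage     ok       55  -9.0
5     -3  garage   fail      609  -9.0
6      3  garage   fail      851  -9.0
7      4    dock   fail      954   NaN
group by status, sum of reading:
status
fail    2414
ok      1759
Name: reading, dtype: int64
reset_index():
  status  reading
0   fail     2414
1     ok     1759
sort by reading:
  status  reading
1     ok     1759
0   fail     2414
Taking the value at position 1, column 'reading' gives 2414.

2414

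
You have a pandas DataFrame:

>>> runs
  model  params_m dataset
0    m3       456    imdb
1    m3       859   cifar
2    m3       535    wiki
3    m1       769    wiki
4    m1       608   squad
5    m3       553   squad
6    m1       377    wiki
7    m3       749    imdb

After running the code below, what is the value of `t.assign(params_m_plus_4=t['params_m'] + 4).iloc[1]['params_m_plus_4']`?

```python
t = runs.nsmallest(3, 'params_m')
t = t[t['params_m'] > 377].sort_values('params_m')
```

539

take 3 rows with smallest params_m:
  model  params_m dataset
6    m1       377    wiki
0    m3       456    imdb
2    m3       535    wiki
filter rows where params_m > 377:
  model  params_m dataset
0    m3       456    imdb
2    m3       535    wiki
sort by params_m:
  model  params_m dataset
0    m3       456    imdb
2    m3       535    wiki
add column params_m_plus_4 = t['params_m'] + 4:
  model  params_m dataset  params_m_plus_4
0    m3       456    imdb              460
2    m3       535    wiki              539
value at position 1, column 'params_m_plus_4' → 539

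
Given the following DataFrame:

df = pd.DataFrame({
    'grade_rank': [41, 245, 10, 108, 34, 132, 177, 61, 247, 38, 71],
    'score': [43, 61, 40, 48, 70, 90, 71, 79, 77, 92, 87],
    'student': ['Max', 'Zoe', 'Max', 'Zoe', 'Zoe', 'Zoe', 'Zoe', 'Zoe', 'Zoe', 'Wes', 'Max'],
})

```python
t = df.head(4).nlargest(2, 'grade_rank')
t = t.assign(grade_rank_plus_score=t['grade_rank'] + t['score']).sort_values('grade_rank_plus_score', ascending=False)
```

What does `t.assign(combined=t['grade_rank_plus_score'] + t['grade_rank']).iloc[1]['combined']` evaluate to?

264

take first 4 rows:
   grade_rank  score student
0          41     43     Max
1         245     61     Zoe
2          10     40     Max
3         108     48     Zoe
take 2 rows with largest grade_rank:
   grade_rank  score student
1         245     61     Zoe
3         108     48     Zoe
add column grade_rank_plus_score = t['grade_rank'] + t['score']:
   grade_rank  score student  grade_rank_plus_score
1         245     61     Zoe                    306
3         108     48     Zoe                    156
sort by grade_rank_plus_score descending:
   grade_rank  score student  grade_rank_plus_score
1         245     61     Zoe                    306
3         108     48     Zoe                    156
add column combined = t['grade_rank_plus_score'] + t['grade_rank']:
   grade_rank  score student  grade_rank_plus_score  combined
1         245     61     Zoe                    306       551
3         108     48     Zoe                    156       264
The value at position 1, column 'combined' is 264.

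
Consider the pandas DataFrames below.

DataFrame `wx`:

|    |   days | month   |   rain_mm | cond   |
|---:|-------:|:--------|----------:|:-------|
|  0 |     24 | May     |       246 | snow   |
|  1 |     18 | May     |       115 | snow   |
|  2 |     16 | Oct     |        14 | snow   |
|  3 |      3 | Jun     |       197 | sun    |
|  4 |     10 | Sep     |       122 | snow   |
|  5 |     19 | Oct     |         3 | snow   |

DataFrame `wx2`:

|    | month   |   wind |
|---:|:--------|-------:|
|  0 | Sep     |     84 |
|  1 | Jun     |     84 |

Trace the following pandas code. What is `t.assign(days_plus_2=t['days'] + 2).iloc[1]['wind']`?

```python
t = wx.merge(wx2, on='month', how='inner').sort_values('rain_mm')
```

merge on 'month' (how='inner') → 2 rows:
   days month  rain_mm  cond  wind
0     3   Jun      197   sun    84
1    10   Sep      122  snow    84
sort by rain_mm:
   days month  rain_mm  cond  wind
1    10   Sep      122  snow    84
0     3   Jun      197   sun    84
add column days_plus_2 = t['days'] + 2:
   days month  rain_mm  cond  wind  days_plus_2
1    10   Sep      122  snow    84           12
0     3   Jun      197   sun    84            5
Hence 84.

84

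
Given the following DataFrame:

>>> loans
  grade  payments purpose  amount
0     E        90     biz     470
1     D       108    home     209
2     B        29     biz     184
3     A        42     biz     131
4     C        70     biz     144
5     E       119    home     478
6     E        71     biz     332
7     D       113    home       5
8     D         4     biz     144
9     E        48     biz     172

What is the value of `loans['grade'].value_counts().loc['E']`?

value_counts of grade:
grade
E    4
D    3
B    1
A    1
C    1
Name: count, dtype: int64
The value at index 'E' is 4.

4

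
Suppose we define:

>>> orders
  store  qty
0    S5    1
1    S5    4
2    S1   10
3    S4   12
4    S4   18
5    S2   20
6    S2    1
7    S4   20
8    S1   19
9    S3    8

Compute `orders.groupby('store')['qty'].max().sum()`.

71

group by store, max of qty:
store
S1    19
S2    20
S3     8
S4    20
S5     4
Name: qty, dtype: int64
Finally, sum of the resulting series = 71.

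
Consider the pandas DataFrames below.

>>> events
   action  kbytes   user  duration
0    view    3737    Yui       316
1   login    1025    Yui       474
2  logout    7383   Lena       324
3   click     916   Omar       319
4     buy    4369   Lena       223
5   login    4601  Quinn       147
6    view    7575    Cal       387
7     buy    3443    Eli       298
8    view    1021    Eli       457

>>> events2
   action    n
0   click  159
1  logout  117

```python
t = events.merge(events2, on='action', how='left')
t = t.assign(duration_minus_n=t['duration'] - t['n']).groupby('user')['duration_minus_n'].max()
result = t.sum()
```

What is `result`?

merge on 'action' (how='left') → 9 rows:
   action  kbytes   user  duration      n
0    view    3737    Yui       316    NaN
1   login    1025    Yui       474    NaN
2  logout    7383   Lena       324  117.0
3   click     916   Omar       319  159.0
4     buy    4369   Lena       223    NaN
5   login    4601  Quinn       147    NaN
6    view    7575    Cal       387    NaN
7     buy    3443    Eli       298    NaN
8    view    1021    Eli       457    NaN
add column duration_minus_n = t['duration'] - t['n']:
   action  kbytes   user  duration      n  duration_minus_n
0    view    3737    Yui       316    NaN               NaN
1   login    1025    Yui       474    NaN               NaN
2  logout    7383   Lena       324  117.0             207.0
3   click     916   Omar       319  159.0             160.0
4     buy    4369   Lena       223    NaN               NaN
5   login    4601  Quinn       147    NaN               NaN
6    view    7575    Cal       387    NaN               NaN
7     buy    3443    Eli       298    NaN               NaN
8    view    1021    Eli       457    NaN               NaN
group by user, max of duration_minus_n:
user
Cal        NaN
Eli        NaN
Lena     207.0
Omar     160.0
Quinn      NaN
Yui        NaN
Name: duration_minus_n, dtype: float64
sum of the resulting series → 367.0

367.0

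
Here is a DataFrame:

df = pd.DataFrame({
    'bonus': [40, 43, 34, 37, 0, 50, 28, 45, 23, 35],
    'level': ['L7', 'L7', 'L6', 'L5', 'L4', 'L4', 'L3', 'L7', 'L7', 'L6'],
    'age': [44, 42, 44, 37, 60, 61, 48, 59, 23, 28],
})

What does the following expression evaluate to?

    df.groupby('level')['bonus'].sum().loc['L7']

group by level, sum of bonus:
level
L3     28
L4     50
L5     37
L6     69
L7    151
Name: bonus, dtype: int64
Then the value at index 'L7': 151

151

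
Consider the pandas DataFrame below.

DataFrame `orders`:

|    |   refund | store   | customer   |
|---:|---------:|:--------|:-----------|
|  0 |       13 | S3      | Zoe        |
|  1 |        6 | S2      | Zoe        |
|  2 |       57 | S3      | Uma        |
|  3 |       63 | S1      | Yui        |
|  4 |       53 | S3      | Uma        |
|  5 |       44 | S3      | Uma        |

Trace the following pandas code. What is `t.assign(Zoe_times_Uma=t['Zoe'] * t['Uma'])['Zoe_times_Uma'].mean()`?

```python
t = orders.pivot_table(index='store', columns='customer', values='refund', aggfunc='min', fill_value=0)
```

pivot: rows=store, cols=customer, min(refund):
customer  Uma  Yui  Zoe
store                  
S1          0   63    0
S2          0    0    6
S3         44    0   13
add column Zoe_times_Uma = t['Zoe'] * t['Uma']:
customer  Uma  Yui  Zoe  Zoe_times_Uma
store                                 
S1          0   63    0              0
S2          0    0    6              0
S3         44    0   13            572

190.666666667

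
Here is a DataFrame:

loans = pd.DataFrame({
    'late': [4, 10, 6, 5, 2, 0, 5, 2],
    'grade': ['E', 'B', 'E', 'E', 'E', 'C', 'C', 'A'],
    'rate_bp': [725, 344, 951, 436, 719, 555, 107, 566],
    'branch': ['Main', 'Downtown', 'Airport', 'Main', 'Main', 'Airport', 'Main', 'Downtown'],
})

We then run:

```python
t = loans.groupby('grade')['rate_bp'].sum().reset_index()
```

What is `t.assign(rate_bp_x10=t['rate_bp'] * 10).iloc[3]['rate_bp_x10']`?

28310

group by grade, sum of rate_bp:
grade
A     566
B     344
C     662
E    2831
Name: rate_bp, dtype: int64
reset_index():
  grade  rate_bp
0     A      566
1     B      344
2     C      662
3     E     2831
add column rate_bp_x10 = t['rate_bp'] * 10:
  grade  rate_bp  rate_bp_x10
0     A      566         5660
1     B      344         3440
2     C      662         6620
3     E     2831        28310
Finally, value at position 3, column 'rate_bp_x10' = 28310.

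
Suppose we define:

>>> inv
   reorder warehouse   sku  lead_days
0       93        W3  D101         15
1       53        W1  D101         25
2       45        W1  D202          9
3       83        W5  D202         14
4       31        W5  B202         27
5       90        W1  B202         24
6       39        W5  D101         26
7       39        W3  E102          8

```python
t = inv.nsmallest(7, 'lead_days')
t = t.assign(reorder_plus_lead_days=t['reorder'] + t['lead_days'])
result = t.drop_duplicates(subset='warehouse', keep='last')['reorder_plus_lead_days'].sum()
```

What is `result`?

251

take 7 rows with smallest lead_days:
   reorder warehouse   sku  lead_days
7       39        W3  E102          8
2       45        W1  D202          9
3       83        W5  D202         14
0       93        W3  D101         15
5       90        W1  B202         24
1       53        W1  D101         25
6       39        W5  D101         26
add column reorder_plus_lead_days = t['reorder'] + t['lead_days']:
   reorder warehouse   sku  lead_days  reorder_plus_lead_days
7       39        W3  E102          8                      47
2       45        W1  D202          9                      54
3       83        W5  D202         14                      97
0       93        W3  D101         15                     108
5       90        W1  B202         24                     114
1       53        W1  D101         25                      78
6       39        W5  D101         26                      65
drop duplicate warehouse (keep=last):
   reorder warehouse   sku  lead_days  reorder_plus_lead_days
0       93        W3  D101         15                     108
1       53        W1  D101         25                      78
6       39        W5  D101         26                      65
Reading off the sum of column 'reorder_plus_lead_days', we get 251.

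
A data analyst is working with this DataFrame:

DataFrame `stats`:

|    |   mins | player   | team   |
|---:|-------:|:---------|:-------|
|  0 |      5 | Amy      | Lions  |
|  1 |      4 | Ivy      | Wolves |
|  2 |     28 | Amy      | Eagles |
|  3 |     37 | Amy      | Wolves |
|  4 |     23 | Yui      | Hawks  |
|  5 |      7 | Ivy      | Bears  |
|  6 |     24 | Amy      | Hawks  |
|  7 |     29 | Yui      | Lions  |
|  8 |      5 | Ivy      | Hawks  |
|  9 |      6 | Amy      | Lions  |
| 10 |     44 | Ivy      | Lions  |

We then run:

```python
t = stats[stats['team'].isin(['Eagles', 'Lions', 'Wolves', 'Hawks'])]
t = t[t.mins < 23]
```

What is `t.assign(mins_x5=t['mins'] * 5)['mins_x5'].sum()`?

filter rows where team in ['Eagles', 'Lions', 'Wolves', 'Hawks']:
    mins player    team
0      5    Amy   Lions
1      4    Ivy  Wolves
2     28    Amy  Eagles
3     37    Amy  Wolves
4     23    Yui   Hawks
6     24    Amy   Hawks
7     29    Yui   Lions
8      5    Ivy   Hawks
9      6    Amy   Lions
10    44    Ivy   Lions
filter rows where mins < 23:
   mins player    team
0     5    Amy   Lions
1     4    Ivy  Wolves
8     5    Ivy   Hawks
9     6    Amy   Lions
add column mins_x5 = t['mins'] * 5:
   mins player    team  mins_x5
0     5    Amy   Lions       25
1     4    Ivy  Wolves       20
8     5    Ivy   Hawks       25
9     6    Amy   Lions       30
Finally, sum of column 'mins_x5' = 100.

100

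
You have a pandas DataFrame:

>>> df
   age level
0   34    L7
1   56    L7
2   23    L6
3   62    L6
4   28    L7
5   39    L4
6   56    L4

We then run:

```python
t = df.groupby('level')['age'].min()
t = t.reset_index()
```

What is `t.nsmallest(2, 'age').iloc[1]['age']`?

28

group by level, min of age:
level
L4    39
L6    23
L7    28
Name: age, dtype: int64
reset_index():
  level  age
0    L4   39
1    L6   23
2    L7   28
take 2 rows with smallest age:
  level  age
1    L6   23
2    L7   28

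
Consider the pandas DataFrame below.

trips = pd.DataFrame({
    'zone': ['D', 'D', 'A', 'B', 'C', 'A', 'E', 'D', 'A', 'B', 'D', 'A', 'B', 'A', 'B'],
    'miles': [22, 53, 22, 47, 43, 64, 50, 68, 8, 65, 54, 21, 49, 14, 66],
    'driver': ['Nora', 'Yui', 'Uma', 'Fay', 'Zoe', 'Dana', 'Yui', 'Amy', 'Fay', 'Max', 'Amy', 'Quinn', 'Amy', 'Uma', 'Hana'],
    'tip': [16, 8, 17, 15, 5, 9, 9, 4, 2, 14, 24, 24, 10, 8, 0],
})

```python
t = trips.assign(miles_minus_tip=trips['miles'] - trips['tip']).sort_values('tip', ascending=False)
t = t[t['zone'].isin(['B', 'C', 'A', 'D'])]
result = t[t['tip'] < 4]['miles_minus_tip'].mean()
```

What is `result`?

36.0

add column miles_minus_tip = trips['miles'] - trips['tip']:
   zone  miles driver  tip  miles_minus_tip
0     D     22   Nora   16                6
1     D     53    Yui    8               45
2     A     22    Uma   17                5
3     B     47    Fay   15               32
4     C     43    Zoe    5               38
5     A     64   Dana    9               55
6     E     50    Yui    9               41
7     D     68    Amy    4               64
8     A      8    Fay    2                6
9     B     65    Max   14               51
10    D     54    Amy   24               30
11    A     21  Quinn   24               -3
12    B     49    Amy   10               39
13    A     14    Uma    8                6
14    B     66   Hana    0               66
sort by tip descending:
   zone  miles driver  tip  miles_minus_tip
10    D     54    Amy   24               30
11    A     21  Quinn   24               -3
2     A     22    Uma   17                5
0     D     22   Nora   16                6
3     B     47    Fay   15               32
9     B     65    Max   14               51
12    B     49    Amy   10               39
5     A     64   Dana    9               55
6     E     50    Yui    9               41
1     D     53    Yui    8               45
13    A     14    Uma    8                6
4     C     43    Zoe    5               38
7     D     68    Amy    4               64
8     A      8    Fay    2                6
14    B     66   Hana    0               66
filter rows where zone in ['B', 'C', 'A', 'D']:
   zone  miles driver  tip  miles_minus_tip
10    D     54    Amy   24               30
11    A     21  Quinn   24               -3
2     A     22    Uma   17                5
0     D     22   Nora   16                6
3     B     47    Fay   15               32
9     B     65    Max   14               51
12    B     49    Amy   10               39
5     A     64   Dana    9               55
1     D     53    Yui    8               45
13    A     14    Uma    8                6
4     C     43    Zoe    5               38
7     D     68    Amy    4               64
8     A      8    Fay    2                6
14    B     66   Hana    0               66
filter rows where tip < 4:
   zone  miles driver  tip  miles_minus_tip
8     A      8    Fay    2                6
14    B     66   Hana    0               66
Taking the mean of column 'miles_minus_tip' gives 36.0.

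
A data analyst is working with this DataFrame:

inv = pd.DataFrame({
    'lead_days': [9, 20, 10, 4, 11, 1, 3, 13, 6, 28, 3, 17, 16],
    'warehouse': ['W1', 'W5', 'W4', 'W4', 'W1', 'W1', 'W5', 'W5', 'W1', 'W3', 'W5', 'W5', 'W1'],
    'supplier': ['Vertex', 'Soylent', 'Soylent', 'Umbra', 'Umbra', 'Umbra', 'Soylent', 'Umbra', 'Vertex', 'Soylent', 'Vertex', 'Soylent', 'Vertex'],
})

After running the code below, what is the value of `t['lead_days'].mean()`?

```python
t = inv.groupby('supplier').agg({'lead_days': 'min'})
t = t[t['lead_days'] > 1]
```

3.0

group by supplier, min of lead_days:
          lead_days
supplier           
Soylent           3
Umbra             1
Vertex            3
filter rows where lead_days > 1:
          lead_days
supplier           
Soylent           3
Vertex            3
Then the mean of column 'lead_days': 3.0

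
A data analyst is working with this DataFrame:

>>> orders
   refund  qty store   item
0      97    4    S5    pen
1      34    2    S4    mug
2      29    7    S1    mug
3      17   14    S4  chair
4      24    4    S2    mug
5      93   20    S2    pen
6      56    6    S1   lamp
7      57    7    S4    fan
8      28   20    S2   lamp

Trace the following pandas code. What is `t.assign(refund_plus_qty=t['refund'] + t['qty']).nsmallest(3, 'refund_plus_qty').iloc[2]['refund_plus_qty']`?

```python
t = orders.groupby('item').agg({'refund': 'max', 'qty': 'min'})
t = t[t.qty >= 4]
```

64

group by item: max(refund), min(qty):
       refund  qty
item              
chair      17   14
fan        57    7
lamp       56    6
mug        34    2
pen        97    4
filter rows where qty >= 4:
       refund  qty
item              
chair      17   14
fan        57    7
lamp       56    6
pen        97    4
add column refund_plus_qty = t['refund'] + t['qty']:
       refund  qty  refund_plus_qty
item                               
chair      17   14               31
fan        57    7               64
lamp       56    6               62
pen        97    4              101
take 3 rows with smallest refund_plus_qty:
       refund  qty  refund_plus_qty
item                               
chair      17   14               31
lamp       56    6               62
fan        57    7               64
value at position 2, column 'refund_plus_qty' → 64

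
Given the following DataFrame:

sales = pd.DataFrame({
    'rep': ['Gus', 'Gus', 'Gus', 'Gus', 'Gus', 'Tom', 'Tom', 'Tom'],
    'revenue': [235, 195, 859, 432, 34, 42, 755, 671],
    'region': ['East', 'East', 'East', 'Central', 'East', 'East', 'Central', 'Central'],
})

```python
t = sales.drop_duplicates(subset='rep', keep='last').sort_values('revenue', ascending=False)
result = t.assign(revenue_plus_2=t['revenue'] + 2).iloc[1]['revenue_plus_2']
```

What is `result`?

drop duplicate rep (keep=last):
   rep  revenue   region
4  Gus       34     East
7  Tom      671  Central
sort by revenue descending:
   rep  revenue   region
7  Tom      671  Central
4  Gus       34     East
add column revenue_plus_2 = t['revenue'] + 2:
   rep  revenue   region  revenue_plus_2
7  Tom      671  Central             673
4  Gus       34     East              36
value at position 1, column 'revenue_plus_2' → 36

36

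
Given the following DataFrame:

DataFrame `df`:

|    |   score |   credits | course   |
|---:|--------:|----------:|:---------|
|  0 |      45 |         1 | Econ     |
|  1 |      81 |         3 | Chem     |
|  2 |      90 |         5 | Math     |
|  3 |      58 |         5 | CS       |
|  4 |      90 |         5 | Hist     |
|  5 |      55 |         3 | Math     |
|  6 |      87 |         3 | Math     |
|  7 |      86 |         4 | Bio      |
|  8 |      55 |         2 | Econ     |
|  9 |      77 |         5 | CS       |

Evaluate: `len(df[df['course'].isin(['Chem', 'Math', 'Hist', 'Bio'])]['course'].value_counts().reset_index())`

4

filter rows where course in ['Chem', 'Math', 'Hist', 'Bio']:
   score  credits course
1     81        3   Chem
2     90        5   Math
4     90        5   Hist
5     55        3   Math
6     87        3   Math
7     86        4    Bio
value_counts of course:
course
Math    3
Chem    1
Hist    1
Bio     1
Name: count, dtype: int64
reset_index():
  course  count
0   Math      3
1   Chem      1
2   Hist      1
3    Bio      1
Finally, number of rows = 4.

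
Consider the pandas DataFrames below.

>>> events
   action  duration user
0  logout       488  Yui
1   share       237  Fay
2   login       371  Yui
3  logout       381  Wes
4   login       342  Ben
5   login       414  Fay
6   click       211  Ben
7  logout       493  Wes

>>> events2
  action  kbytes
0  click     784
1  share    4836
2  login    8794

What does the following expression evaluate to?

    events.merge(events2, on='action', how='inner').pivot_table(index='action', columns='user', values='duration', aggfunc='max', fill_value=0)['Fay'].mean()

merge on 'action' (how='inner') → 5 rows:
  action  duration user  kbytes
0  share       237  Fay    4836
1  login       371  Yui    8794
2  login       342  Ben    8794
3  login       414  Fay    8794
4  click       211  Ben     784
pivot: rows=action, cols=user, max(duration):
user    Ben  Fay  Yui
action               
click   211    0    0
login   342  414  371
share     0  237    0
Hence 217.0.

217.0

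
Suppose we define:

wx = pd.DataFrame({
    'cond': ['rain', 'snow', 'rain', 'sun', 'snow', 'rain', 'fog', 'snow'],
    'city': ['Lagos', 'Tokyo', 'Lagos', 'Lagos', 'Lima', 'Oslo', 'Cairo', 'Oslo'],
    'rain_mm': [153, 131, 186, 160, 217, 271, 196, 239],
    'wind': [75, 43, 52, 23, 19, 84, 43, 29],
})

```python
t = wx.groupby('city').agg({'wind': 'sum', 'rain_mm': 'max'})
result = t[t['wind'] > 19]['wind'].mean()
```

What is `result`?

group by city: sum(wind), max(rain_mm):
       wind  rain_mm
city                
Cairo    43      196
Lagos   150      186
Lima     19      217
Oslo    113      271
Tokyo    43      131
filter rows where wind > 19:
       wind  rain_mm
city                
Cairo    43      196
Lagos   150      186
Oslo    113      271
Tokyo    43      131

87.25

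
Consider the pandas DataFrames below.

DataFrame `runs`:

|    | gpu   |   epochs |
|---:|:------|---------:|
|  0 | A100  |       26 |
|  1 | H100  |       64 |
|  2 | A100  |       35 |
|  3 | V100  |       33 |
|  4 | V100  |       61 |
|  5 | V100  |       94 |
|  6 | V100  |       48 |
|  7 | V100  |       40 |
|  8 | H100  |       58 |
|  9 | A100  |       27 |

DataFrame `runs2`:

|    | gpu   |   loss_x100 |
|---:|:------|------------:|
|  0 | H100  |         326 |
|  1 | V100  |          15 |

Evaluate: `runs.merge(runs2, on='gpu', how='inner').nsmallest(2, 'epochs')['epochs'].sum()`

73

merge on 'gpu' (how='inner') → 7 rows:
    gpu  epochs  loss_x100
0  H100      64        326
1  V100      33         15
2  V100      61         15
3  V100      94         15
4  V100      48         15
5  V100      40         15
6  H100      58        326
take 2 rows with smallest epochs:
    gpu  epochs  loss_x100
1  V100      33         15
5  V100      40         15
So sum() = 73.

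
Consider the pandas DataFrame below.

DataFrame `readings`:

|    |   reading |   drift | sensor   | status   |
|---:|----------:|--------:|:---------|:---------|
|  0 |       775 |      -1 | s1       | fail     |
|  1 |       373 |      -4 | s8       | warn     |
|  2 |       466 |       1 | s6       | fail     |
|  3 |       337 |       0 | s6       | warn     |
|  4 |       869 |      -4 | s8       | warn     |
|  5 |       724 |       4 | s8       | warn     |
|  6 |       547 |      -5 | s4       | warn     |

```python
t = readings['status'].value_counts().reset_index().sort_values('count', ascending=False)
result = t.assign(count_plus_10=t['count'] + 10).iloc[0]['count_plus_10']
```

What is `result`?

value_counts of status:
status
warn    5
fail    2
Name: count, dtype: int64
reset_index():
  status  count
0   warn      5
1   fail      2
sort by count descending:
  status  count
0   warn      5
1   fail      2
add column count_plus_10 = t['count'] + 10:
  status  count  count_plus_10
0   warn      5             15
1   fail      2             12
Finally, value at position 0, column 'count_plus_10' = 15.

15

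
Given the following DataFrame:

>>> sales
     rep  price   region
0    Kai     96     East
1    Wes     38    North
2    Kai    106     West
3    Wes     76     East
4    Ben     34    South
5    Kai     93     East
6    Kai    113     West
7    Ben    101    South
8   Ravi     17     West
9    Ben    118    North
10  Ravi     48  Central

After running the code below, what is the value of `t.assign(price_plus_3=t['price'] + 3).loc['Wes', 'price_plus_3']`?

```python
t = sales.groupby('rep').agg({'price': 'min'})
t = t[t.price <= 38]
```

group by rep, min of price:
      price
rep        
Ben      34
Kai      93
Ravi     17
Wes      38
filter rows where price <= 38:
      price
rep        
Ben      34
Ravi     17
Wes      38
add column price_plus_3 = t['price'] + 3:
      price  price_plus_3
rep                      
Ben      34            37
Ravi     17            20
Wes      38            41

41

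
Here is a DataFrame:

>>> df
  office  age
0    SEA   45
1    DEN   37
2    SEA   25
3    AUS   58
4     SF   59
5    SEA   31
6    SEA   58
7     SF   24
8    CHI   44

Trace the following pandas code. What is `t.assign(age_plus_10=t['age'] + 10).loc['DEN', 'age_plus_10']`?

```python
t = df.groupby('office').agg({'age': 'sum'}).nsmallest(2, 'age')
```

47

group by office, sum of age:
        age
office     
AUS      58
CHI      44
DEN      37
SEA     159
SF       83
take 2 rows with smallest age:
        age
office     
DEN      37
CHI      44
add column age_plus_10 = t['age'] + 10:
        age  age_plus_10
office                  
DEN      37           47
CHI      44           54
Taking the value at row 'DEN', column 'age_plus_10' gives 47.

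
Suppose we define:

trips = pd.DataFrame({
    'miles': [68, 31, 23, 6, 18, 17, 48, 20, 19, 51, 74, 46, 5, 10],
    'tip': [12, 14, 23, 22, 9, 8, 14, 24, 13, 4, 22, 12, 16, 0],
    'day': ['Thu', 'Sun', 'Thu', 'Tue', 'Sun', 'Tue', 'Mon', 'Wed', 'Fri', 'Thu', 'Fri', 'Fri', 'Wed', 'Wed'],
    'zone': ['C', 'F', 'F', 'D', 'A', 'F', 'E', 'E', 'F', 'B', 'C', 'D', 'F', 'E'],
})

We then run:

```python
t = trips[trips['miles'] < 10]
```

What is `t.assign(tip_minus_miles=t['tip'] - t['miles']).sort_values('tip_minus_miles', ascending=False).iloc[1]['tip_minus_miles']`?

filter rows where miles < 10:
    miles  tip  day zone
3       6   22  Tue    D
12      5   16  Wed    F
add column tip_minus_miles = t['tip'] - t['miles']:
    miles  tip  day zone  tip_minus_miles
3       6   22  Tue    D               16
12      5   16  Wed    F               11
sort by tip_minus_miles descending:
    miles  tip  day zone  tip_minus_miles
3       6   22  Tue    D               16
12      5   16  Wed    F               11

11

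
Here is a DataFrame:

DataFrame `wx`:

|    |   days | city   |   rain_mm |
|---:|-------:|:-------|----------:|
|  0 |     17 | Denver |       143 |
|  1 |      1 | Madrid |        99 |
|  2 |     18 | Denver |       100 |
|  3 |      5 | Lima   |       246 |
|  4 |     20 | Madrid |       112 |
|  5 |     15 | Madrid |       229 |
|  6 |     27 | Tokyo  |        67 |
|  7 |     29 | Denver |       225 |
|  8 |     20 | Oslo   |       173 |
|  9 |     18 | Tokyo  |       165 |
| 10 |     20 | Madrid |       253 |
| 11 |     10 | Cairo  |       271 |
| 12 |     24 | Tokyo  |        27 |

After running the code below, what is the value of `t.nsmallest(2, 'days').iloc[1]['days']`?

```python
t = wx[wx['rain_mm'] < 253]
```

5

filter rows where rain_mm < 253:
    days    city  rain_mm
0     17  Denver      143
1      1  Madrid       99
2     18  Denver      100
3      5    Lima      246
4     20  Madrid      112
5     15  Madrid      229
6     27   Tokyo       67
7     29  Denver      225
8     20    Oslo      173
9     18   Tokyo      165
12    24   Tokyo       27
take 2 rows with smallest days:
   days    city  rain_mm
1     1  Madrid       99
3     5    Lima      246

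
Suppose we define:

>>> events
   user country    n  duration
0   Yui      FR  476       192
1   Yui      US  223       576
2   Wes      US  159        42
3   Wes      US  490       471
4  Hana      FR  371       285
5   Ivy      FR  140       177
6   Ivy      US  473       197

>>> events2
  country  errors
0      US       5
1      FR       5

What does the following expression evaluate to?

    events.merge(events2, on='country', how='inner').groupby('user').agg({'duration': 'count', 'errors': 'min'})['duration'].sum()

7

merge on 'country' (how='inner') → 7 rows:
   user country    n  duration  errors
0   Yui      FR  476       192       5
1   Yui      US  223       576       5
2   Wes      US  159        42       5
3   Wes      US  490       471       5
4  Hana      FR  371       285       5
5   Ivy      FR  140       177       5
6   Ivy      US  473       197       5
group by user: count(duration), min(errors):
      duration  errors
user                  
Hana         1       5
Ivy          2       5
Wes          2       5
Yui          2       5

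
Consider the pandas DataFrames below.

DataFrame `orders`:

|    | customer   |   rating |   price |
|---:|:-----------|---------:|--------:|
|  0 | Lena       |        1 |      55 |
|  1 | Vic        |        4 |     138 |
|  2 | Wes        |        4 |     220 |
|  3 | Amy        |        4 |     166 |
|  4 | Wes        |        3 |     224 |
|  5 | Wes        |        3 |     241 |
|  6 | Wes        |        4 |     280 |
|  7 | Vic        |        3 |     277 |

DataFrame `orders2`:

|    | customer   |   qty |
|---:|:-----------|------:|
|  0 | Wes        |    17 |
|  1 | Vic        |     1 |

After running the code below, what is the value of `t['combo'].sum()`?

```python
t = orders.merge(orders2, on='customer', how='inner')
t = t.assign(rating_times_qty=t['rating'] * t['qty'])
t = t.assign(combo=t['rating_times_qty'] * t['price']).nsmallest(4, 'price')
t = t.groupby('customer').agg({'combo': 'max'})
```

15512

merge on 'customer' (how='inner') → 6 rows:
  customer  rating  price  qty
0      Vic       4    138    1
1      Wes       4    220   17
2      Wes       3    224   17
3      Wes       3    241   17
4      Wes       4    280   17
5      Vic       3    277    1
add column rating_times_qty = t['rating'] * t['qty']:
  customer  rating  price  qty  rating_times_qty
0      Vic       4    138    1                 4
1      Wes       4    220   17                68
2      Wes       3    224   17                51
3      Wes       3    241   17                51
4      Wes       4    280   17                68
5      Vic       3    277    1                 3
add column combo = t['rating_times_qty'] * t['price']:
  customer  rating  price  qty  rating_times_qty  combo
0      Vic       4    138    1                 4    552
1      Wes       4    220   17                68  14960
2      Wes       3    224   17                51  11424
3      Wes       3    241   17                51  12291
4      Wes       4    280   17                68  19040
5      Vic       3    277    1                 3    831
take 4 rows with smallest price:
  customer  rating  price  qty  rating_times_qty  combo
0      Vic       4    138    1                 4    552
1      Wes       4    220   17                68  14960
2      Wes       3    224   17                51  11424
3      Wes       3    241   17                51  12291
group by customer, max of combo:
          combo
customer       
Vic         552
Wes       14960
Taking the sum of column 'combo' gives 15512.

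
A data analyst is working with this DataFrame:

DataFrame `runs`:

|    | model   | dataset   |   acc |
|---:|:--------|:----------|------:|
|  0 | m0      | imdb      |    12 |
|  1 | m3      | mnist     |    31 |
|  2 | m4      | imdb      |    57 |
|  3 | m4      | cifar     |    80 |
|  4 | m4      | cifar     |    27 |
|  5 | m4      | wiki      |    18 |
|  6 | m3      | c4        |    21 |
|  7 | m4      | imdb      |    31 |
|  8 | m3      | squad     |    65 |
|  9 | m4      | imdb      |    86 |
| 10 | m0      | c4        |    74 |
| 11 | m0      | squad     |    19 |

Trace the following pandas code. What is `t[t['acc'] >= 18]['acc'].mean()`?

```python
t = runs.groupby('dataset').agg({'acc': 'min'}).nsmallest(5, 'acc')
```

group by dataset, min of acc:
         acc
dataset     
c4        21
cifar     27
imdb      12
mnist     31
squad     19
wiki      18
take 5 rows with smallest acc:
         acc
dataset     
imdb      12
wiki      18
squad     19
c4        21
cifar     27
filter rows where acc >= 18:
         acc
dataset     
wiki      18
squad     19
c4        21
cifar     27
The mean of column 'acc' is 21.25.

21.25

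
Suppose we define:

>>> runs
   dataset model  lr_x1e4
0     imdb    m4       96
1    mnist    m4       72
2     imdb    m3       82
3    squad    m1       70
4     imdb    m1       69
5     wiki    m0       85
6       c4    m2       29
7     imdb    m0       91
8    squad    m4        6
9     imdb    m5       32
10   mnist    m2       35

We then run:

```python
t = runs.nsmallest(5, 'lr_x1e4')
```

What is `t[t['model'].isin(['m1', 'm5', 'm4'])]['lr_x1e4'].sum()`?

107

take 5 rows with smallest lr_x1e4:
   dataset model  lr_x1e4
8    squad    m4        6
6       c4    m2       29
9     imdb    m5       32
10   mnist    m2       35
4     imdb    m1       69
filter rows where model in ['m1', 'm5', 'm4']:
  dataset model  lr_x1e4
8   squad    m4        6
9    imdb    m5       32
4    imdb    m1       69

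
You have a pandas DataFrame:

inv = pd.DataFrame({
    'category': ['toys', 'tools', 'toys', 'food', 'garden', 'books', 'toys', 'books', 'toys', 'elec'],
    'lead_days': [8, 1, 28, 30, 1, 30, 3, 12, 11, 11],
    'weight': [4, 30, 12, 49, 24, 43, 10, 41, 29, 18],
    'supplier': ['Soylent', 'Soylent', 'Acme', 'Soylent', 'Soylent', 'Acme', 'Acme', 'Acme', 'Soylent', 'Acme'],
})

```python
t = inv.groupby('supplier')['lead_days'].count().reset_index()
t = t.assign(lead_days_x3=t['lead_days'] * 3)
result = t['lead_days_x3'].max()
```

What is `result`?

15

group by supplier, count of lead_days:
supplier
Acme       5
Soylent    5
Name: lead_days, dtype: int64
reset_index():
  supplier  lead_days
0     Acme          5
1  Soylent          5
add column lead_days_x3 = t['lead_days'] * 3:
  supplier  lead_days  lead_days_x3
0     Acme          5            15
1  Soylent          5            15
Hence 15.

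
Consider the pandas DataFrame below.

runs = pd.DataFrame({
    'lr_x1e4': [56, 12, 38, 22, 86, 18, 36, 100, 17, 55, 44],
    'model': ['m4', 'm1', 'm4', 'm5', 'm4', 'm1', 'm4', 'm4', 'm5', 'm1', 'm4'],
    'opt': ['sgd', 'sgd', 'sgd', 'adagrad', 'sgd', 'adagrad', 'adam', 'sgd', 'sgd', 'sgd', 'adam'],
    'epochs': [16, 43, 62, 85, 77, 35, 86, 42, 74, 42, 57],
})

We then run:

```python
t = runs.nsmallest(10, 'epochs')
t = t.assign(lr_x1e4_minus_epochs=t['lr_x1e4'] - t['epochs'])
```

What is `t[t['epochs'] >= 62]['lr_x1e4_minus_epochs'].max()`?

take 10 rows with smallest epochs:
    lr_x1e4 model      opt  epochs
0        56    m4      sgd      16
5        18    m1  adagrad      35
7       100    m4      sgd      42
9        55    m1      sgd      42
1        12    m1      sgd      43
10       44    m4     adam      57
2        38    m4      sgd      62
8        17    m5      sgd      74
4        86    m4      sgd      77
3        22    m5  adagrad      85
add column lr_x1e4_minus_epochs = t['lr_x1e4'] - t['epochs']:
    lr_x1e4 model      opt  epochs  lr_x1e4_minus_epochs
0        56    m4      sgd      16                    40
5        18    m1  adagrad      35                   -17
7       100    m4      sgd      42                    58
9        55    m1      sgd      42                    13
1        12    m1      sgd      43                   -31
10       44    m4     adam      57                   -13
2        38    m4      sgd      62                   -24
8        17    m5      sgd      74                   -57
4        86    m4      sgd      77                     9
3        22    m5  adagrad      85                   -63
filter rows where epochs >= 62:
   lr_x1e4 model      opt  epochs  lr_x1e4_minus_epochs
2       38    m4      sgd      62                   -24
8       17    m5      sgd      74                   -57
4       86    m4      sgd      77                     9
3       22    m5  adagrad      85                   -63
Hence 9.

9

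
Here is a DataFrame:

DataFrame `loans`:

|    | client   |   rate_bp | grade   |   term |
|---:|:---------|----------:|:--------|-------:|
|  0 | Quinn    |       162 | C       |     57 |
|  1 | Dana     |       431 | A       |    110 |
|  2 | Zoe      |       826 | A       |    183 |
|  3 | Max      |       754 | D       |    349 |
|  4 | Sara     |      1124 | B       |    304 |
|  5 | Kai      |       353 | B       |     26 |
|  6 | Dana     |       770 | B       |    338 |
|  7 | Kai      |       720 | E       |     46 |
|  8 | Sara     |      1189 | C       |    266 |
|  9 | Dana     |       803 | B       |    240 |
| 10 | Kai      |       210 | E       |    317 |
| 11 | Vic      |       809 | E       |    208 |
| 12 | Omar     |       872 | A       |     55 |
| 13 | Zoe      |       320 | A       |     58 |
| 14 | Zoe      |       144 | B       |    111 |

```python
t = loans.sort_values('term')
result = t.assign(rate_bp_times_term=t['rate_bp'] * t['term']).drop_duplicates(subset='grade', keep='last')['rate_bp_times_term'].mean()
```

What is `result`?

211481.6

sort by term:
   client  rate_bp grade  term
5     Kai      353     B    26
7     Kai      720     E    46
12   Omar      872     A    55
0   Quinn      162     C    57
13    Zoe      320     A    58
1    Dana      431     A   110
14    Zoe      144     B   111
2     Zoe      826     A   183
11    Vic      809     E   208
9    Dana      803     B   240
8    Sara     1189     C   266
4    Sara     1124     B   304
10    Kai      210     E   317
6    Dana      770     B   338
3     Max      754     D   349
add column rate_bp_times_term = t['rate_bp'] * t['term']:
   client  rate_bp grade  term  rate_bp_times_term
5     Kai      353     B    26                9178
7     Kai      720     E    46               33120
12   Omar      872     A    55               47960
0   Quinn      162     C    57                9234
13    Zoe      320     A    58               18560
1    Dana      431     A   110               47410
14    Zoe      144     B   111               15984
2     Zoe      826     A   183              151158
11    Vic      809     E   208              168272
9    Dana      803     B   240              192720
8    Sara     1189     C   266              316274
4    Sara     1124     B   304              341696
10    Kai      210     E   317               66570
6    Dana      770     B   338              260260
3     Max      754     D   349              263146
drop duplicate grade (keep=last):
   client  rate_bp grade  term  rate_bp_times_term
2     Zoe      826     A   183              151158
8    Sara     1189     C   266              316274
10    Kai      210     E   317               66570
6    Dana      770     B   338              260260
3     Max      754     D   349              263146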